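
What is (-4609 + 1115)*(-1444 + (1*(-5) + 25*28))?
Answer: 2617006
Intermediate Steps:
(-4609 + 1115)*(-1444 + (1*(-5) + 25*28)) = -3494*(-1444 + (-5 + 700)) = -3494*(-1444 + 695) = -3494*(-749) = 2617006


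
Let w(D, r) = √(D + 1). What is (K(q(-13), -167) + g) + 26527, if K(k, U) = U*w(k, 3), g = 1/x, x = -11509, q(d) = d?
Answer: 305299242/11509 - 334*I*√3 ≈ 26527.0 - 578.5*I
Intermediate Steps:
w(D, r) = √(1 + D)
g = -1/11509 (g = 1/(-11509) = -1/11509 ≈ -8.6889e-5)
K(k, U) = U*√(1 + k)
(K(q(-13), -167) + g) + 26527 = (-167*√(1 - 13) - 1/11509) + 26527 = (-334*I*√3 - 1/11509) + 26527 = (-1/11509 - 334*I*√3) + 26527 = 305299242/11509 - 334*I*√3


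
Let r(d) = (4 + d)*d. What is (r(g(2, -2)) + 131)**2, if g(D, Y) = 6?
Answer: 36481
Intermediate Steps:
r(d) = d*(4 + d)
(r(g(2, -2)) + 131)**2 = (6*(4 + 6) + 131)**2 = (6*10 + 131)**2 = (60 + 131)**2 = 191**2 = 36481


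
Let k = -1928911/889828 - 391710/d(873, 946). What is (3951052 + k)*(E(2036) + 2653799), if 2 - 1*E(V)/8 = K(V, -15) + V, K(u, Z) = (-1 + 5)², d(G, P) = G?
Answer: 899325325228821506255/86313316 ≈ 1.0419e+13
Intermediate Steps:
K(u, Z) = 16 (K(u, Z) = 4² = 16)
E(V) = -112 - 8*V (E(V) = 16 - 8*(16 + V) = 16 + (-128 - 8*V) = -112 - 8*V)
k = -116746155061/258939948 (k = -1928911/889828 - 391710/873 = -1928911*1/889828 - 391710*1/873 = -1928911/889828 - 130570/291 = -116746155061/258939948 ≈ -450.86)
(3951052 + k)*(E(2036) + 2653799) = (3951052 - 116746155061/258939948)*((-112 - 8*2036) + 2653799) = 1022968453270235*((-112 - 16288) + 2653799)/258939948 = 1022968453270235*(-16400 + 2653799)/258939948 = (1022968453270235/258939948)*2637399 = 899325325228821506255/86313316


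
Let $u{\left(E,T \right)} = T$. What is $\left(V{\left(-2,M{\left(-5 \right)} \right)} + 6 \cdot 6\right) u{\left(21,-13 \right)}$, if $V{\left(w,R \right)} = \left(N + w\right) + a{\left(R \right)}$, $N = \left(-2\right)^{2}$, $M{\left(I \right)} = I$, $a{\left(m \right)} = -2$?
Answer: $-468$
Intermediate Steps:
$N = 4$
$V{\left(w,R \right)} = 2 + w$ ($V{\left(w,R \right)} = \left(4 + w\right) - 2 = 2 + w$)
$\left(V{\left(-2,M{\left(-5 \right)} \right)} + 6 \cdot 6\right) u{\left(21,-13 \right)} = \left(\left(2 - 2\right) + 6 \cdot 6\right) \left(-13\right) = \left(0 + 36\right) \left(-13\right) = 36 \left(-13\right) = -468$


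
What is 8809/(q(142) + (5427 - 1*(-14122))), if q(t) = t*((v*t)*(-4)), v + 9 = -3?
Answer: 8809/987421 ≈ 0.0089212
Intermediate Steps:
v = -12 (v = -9 - 3 = -12)
q(t) = 48*t² (q(t) = t*(-12*t*(-4)) = t*(48*t) = 48*t²)
8809/(q(142) + (5427 - 1*(-14122))) = 8809/(48*142² + (5427 - 1*(-14122))) = 8809/(48*20164 + (5427 + 14122)) = 8809/(967872 + 19549) = 8809/987421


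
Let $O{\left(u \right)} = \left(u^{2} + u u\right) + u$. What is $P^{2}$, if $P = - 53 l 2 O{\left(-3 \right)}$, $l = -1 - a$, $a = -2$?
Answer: $2528100$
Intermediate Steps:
$O{\left(u \right)} = u + 2 u^{2}$ ($O{\left(u \right)} = \left(u^{2} + u^{2}\right) + u = 2 u^{2} + u = u + 2 u^{2}$)
$l = 1$ ($l = -1 - -2 = -1 + 2 = 1$)
$P = -1590$ ($P = - 53 \cdot 1 \cdot 2 \left(- 3 \left(1 + 2 \left(-3\right)\right)\right) = - 53 \cdot 2 \left(- 3 \left(1 - 6\right)\right) = - 53 \cdot 2 \left(\left(-3\right) \left(-5\right)\right) = - 53 \cdot 2 \cdot 15 = \left(-53\right) 30 = -1590$)
$P^{2} = \left(-1590\right)^{2} = 2528100$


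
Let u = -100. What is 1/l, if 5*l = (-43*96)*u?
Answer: 1/82560 ≈ 1.2112e-5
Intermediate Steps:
l = 82560 (l = (-43*96*(-100))/5 = (-4128*(-100))/5 = (1/5)*412800 = 82560)
1/l = 1/82560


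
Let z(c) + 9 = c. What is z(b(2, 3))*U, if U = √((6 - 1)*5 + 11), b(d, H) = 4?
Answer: -30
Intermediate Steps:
z(c) = -9 + c
U = 6 (U = √(5*5 + 11) = √(25 + 11) = √36 = 6)
z(b(2, 3))*U = (-9 + 4)*6 = -5*6 = -30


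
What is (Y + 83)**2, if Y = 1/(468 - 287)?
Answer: 225720576/32761 ≈ 6889.9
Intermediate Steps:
Y = 1/181 ≈ 0.0055249
(Y + 83)**2 = (1/181 + 83)**2 = (15024/181)**2 = 225720576/32761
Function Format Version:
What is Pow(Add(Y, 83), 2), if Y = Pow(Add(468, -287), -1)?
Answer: Rational(225720576, 32761) ≈ 6889.9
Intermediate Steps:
Y = Rational(1, 181) (Y = Pow(181, -1) = Rational(1, 181) ≈ 0.0055249)
Pow(Add(Y, 83), 2) = Pow(Add(Rational(1, 181), 83), 2) = Pow(Rational(15024, 181), 2) = Rational(225720576, 32761)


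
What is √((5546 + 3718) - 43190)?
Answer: I*√33926 ≈ 184.19*I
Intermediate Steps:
√((5546 + 3718) - 43190) = √(9264 - 43190) = √(-33926) = I*√33926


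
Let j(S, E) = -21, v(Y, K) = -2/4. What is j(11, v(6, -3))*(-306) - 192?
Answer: 6234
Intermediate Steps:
v(Y, K) = -½ (v(Y, K) = -2*¼ = -½)
j(11, v(6, -3))*(-306) - 192 = -21*(-306) - 192 = 6426 - 192 = 6234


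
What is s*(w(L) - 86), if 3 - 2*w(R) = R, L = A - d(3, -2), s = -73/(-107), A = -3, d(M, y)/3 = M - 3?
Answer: -6059/107 ≈ -56.626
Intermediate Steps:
d(M, y) = -9 + 3*M (d(M, y) = 3*(M - 3) = 3*(-3 + M) = -9 + 3*M)
s = 73/107 (s = -73*(-1/107) = 73/107 ≈ 0.68224)
L = -3 (L = -3 - (-9 + 3*3) = -3 - (-9 + 9) = -3 - 1*0 = -3 + 0 = -3)
w(R) = 3/2 - R/2
s*(w(L) - 86) = 73*((3/2 - 1/2*(-3)) - 86)/107 = 73*((3/2 + 3/2) - 86)/107 = 73*(3 - 86)/107 = (73/107)*(-83) = -6059/107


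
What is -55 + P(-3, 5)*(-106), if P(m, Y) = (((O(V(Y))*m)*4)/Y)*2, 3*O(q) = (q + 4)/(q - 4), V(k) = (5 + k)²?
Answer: 1931/15 ≈ 128.73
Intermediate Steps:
O(q) = (4 + q)/(3*(-4 + q)) (O(q) = ((q + 4)/(q - 4))/3 = ((4 + q)/(-4 + q))/3 = (4 + q)/(3*(-4 + q)))
P(m, Y) = 8*m*(4 + (5 + Y)²)/(3*Y*(-4 + (5 + Y)²)) (P(m, Y) = (((((4 + (5 + Y)²)/(3*(-4 + (5 + Y)²)))*m)*4)/Y)*2 = (((m*(4 + (5 + Y)²)/(3*(-4 + (5 + Y)²)))*4)/Y)*2 = ((4*m*(4 + (5 + Y)²)/(3*(-4 + (5 + Y)²)))/Y)*2 = (4*m*(4 + (5 + Y)²)/(3*Y*(-4 + (5 + Y)²)))*2 = 8*m*(4 + (5 + Y)²)/(3*Y*(-4 + (5 + Y)²)))
-55 + P(-3, 5)*(-106) = -55 + ((8/3)*(-3)*(4 + (5 + 5)²)/(5*(-4 + (5 + 5)²)))*(-106) = -55 + ((8/3)*(-3)*(⅕)*(4 + 10²)/(-4 + 10²))*(-106) = -55 + ((8/3)*(-3)*(⅕)*(4 + 100)/(-4 + 100))*(-106) = -55 + ((8/3)*(-3)*(⅕)*104/96)*(-106) = -55 + ((8/3)*(-3)*(⅕)*(1/96)*104)*(-106) = -55 - 26/15*(-106) = -55 + 2756/15 = 1931/15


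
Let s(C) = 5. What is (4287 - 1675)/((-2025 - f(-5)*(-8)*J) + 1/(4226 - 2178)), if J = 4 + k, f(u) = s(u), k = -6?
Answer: -5349376/4311039 ≈ -1.2409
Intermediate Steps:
f(u) = 5
J = -2 (J = 4 - 6 = -2)
(4287 - 1675)/((-2025 - f(-5)*(-8)*J) + 1/(4226 - 2178)) = (4287 - 1675)/((-2025 - 5*(-8)*(-2)) + 1/(4226 - 2178)) = 2612/((-2025 - (-40)*(-2)) + 1/2048) = 2612/((-2025 - 1*80) + 1/2048) = 2612/((-2025 - 80) + 1/2048) = 2612/(-2105 + 1/2048) = 2612/(-4311039/2048) = 2612*(-2048/4311039) = -5349376/4311039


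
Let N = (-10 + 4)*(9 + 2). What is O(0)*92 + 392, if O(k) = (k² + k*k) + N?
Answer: -5680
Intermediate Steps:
N = -66 (N = -6*11 = -66)
O(k) = -66 + 2*k² (O(k) = (k² + k*k) - 66 = (k² + k²) - 66 = 2*k² - 66 = -66 + 2*k²)
O(0)*92 + 392 = (-66 + 2*0²)*92 + 392 = (-66 + 2*0)*92 + 392 = (-66 + 0)*92 + 392 = -66*92 + 392 = -6072 + 392 = -5680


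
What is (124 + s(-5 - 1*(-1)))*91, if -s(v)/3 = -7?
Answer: 13195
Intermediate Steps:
s(v) = 21 (s(v) = -3*(-7) = 21)
(124 + s(-5 - 1*(-1)))*91 = (124 + 21)*91 = 145*91 = 13195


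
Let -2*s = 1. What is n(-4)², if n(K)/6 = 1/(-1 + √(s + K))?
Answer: 144/(2 - 3*I*√2)² ≈ -4.1653 + 5.0491*I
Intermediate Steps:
s = -½ (s = -½*1 = -½ ≈ -0.50000)
n(K) = 6/(-1 + √(-½ + K))
n(-4)² = (12/(-2 + √2*√(-1 + 2*(-4))))² = (12/(-2 + √2*√(-1 - 8)))² = (12/(-2 + √2*√(-9)))² = (12/(-2 + √2*(3*I)))² = (12/(-2 + 3*I*√2))² = 144/(-2 + 3*I*√2)²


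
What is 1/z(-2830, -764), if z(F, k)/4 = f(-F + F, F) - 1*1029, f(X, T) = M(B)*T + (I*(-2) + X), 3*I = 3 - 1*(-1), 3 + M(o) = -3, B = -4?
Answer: 3/191380 ≈ 1.5676e-5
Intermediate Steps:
M(o) = -6 (M(o) = -3 - 3 = -6)
I = 4/3 (I = (3 - 1*(-1))/3 = (3 + 1)/3 = (1/3)*4 = 4/3 ≈ 1.3333)
f(X, T) = -8/3 + X - 6*T (f(X, T) = -6*T + ((4/3)*(-2) + X) = -6*T + (-8/3 + X) = -8/3 + X - 6*T)
z(F, k) = -12380/3 - 24*F (z(F, k) = 4*((-8/3 + (-F + F) - 6*F) - 1*1029) = 4*((-8/3 + 0 - 6*F) - 1029) = 4*((-8/3 - 6*F) - 1029) = 4*(-3095/3 - 6*F) = -12380/3 - 24*F)
1/z(-2830, -764) = 1/(-12380/3 - 24*(-2830)) = 1/(-12380/3 + 67920) = 1/(191380/3) = 3/191380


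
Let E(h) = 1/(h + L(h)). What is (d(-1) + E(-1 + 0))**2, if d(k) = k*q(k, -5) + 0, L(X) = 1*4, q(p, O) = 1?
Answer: 4/9 ≈ 0.44444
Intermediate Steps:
L(X) = 4
d(k) = k (d(k) = k*1 + 0 = k + 0 = k)
E(h) = 1/(4 + h) (E(h) = 1/(h + 4) = 1/(4 + h))
(d(-1) + E(-1 + 0))**2 = (-1 + 1/(4 + (-1 + 0)))**2 = (-1 + 1/(4 - 1))**2 = (-1 + 1/3)**2 = (-2/3)**2 = 4/9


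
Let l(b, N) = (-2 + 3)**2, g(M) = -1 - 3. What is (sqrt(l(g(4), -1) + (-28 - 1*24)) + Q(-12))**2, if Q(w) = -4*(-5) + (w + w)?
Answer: (4 - I*sqrt(51))**2 ≈ -35.0 - 57.131*I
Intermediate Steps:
Q(w) = 20 + 2*w
g(M) = -4
l(b, N) = 1 (l(b, N) = 1**2 = 1)
(sqrt(l(g(4), -1) + (-28 - 1*24)) + Q(-12))**2 = (sqrt(1 + (-28 - 1*24)) + (20 + 2*(-12)))**2 = (sqrt(1 + (-28 - 24)) + (20 - 24))**2 = (sqrt(1 - 52) - 4)**2 = (sqrt(-51) - 4)**2 = (I*sqrt(51) - 4)**2 = (-4 + I*sqrt(51))**2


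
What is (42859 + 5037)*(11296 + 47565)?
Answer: 2819206456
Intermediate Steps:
(42859 + 5037)*(11296 + 47565) = 47896*58861 = 2819206456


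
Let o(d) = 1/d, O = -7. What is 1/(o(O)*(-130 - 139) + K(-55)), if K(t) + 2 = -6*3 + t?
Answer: -7/256 ≈ -0.027344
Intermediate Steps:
K(t) = -20 + t (K(t) = -2 + (-6*3 + t) = -2 + (-18 + t) = -20 + t)
1/(o(O)*(-130 - 139) + K(-55)) = 1/((-130 - 139)/(-7) + (-20 - 55)) = 1/(-⅐*(-269) - 75) = 1/(269/7 - 75) = 1/(-256/7) = -7/256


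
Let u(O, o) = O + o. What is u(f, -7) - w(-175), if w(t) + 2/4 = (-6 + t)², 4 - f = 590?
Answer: -66707/2 ≈ -33354.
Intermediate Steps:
f = -586 (f = 4 - 1*590 = 4 - 590 = -586)
w(t) = -½ + (-6 + t)²
u(f, -7) - w(-175) = (-586 - 7) - (-½ + (-6 - 175)²) = -593 - (-½ + (-181)²) = -593 - (-½ + 32761) = -593 - 1*65521/2 = -593 - 65521/2 = -66707/2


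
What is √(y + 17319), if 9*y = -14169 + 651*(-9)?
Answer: √135843/3 ≈ 122.86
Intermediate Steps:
y = -6676/3 (y = (-14169 + 651*(-9))/9 = (-14169 - 5859)/9 = (⅑)*(-20028) = -6676/3 ≈ -2225.3)
√(y + 17319) = √(-6676/3 + 17319) = √(45281/3) = √135843/3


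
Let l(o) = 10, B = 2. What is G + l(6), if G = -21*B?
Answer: -32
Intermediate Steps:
G = -42 (G = -21*2 = -42)
G + l(6) = -42 + 10 = -32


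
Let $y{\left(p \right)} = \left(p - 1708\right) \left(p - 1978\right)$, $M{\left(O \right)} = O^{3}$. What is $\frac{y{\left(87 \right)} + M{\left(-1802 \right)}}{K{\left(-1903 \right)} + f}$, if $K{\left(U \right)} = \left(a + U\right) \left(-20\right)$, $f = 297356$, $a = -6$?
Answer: $- \frac{5848396297}{335536} \approx -17430.0$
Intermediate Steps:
$K{\left(U \right)} = 120 - 20 U$ ($K{\left(U \right)} = \left(-6 + U\right) \left(-20\right) = 120 - 20 U$)
$y{\left(p \right)} = \left(-1978 + p\right) \left(-1708 + p\right)$ ($y{\left(p \right)} = \left(-1708 + p\right) \left(-1978 + p\right) = \left(-1978 + p\right) \left(-1708 + p\right)$)
$\frac{y{\left(87 \right)} + M{\left(-1802 \right)}}{K{\left(-1903 \right)} + f} = \frac{\left(3378424 + 87^{2} - 320682\right) + \left(-1802\right)^{3}}{\left(120 - -38060\right) + 297356} = \frac{\left(3378424 + 7569 - 320682\right) - 5851461608}{\left(120 + 38060\right) + 297356} = \frac{3065311 - 5851461608}{38180 + 297356} = - \frac{5848396297}{335536}$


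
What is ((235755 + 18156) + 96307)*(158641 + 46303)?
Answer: 71775077792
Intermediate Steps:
((235755 + 18156) + 96307)*(158641 + 46303) = (253911 + 96307)*204944 = 350218*204944 = 71775077792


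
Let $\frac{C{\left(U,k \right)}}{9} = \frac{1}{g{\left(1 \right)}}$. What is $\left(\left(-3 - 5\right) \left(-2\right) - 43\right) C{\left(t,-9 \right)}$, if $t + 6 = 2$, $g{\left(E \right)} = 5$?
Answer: $- \frac{243}{5} \approx -48.6$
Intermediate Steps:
$t = -4$ ($t = -6 + 2 = -4$)
$C{\left(U,k \right)} = \frac{9}{5}$
$\left(\left(-3 - 5\right) \left(-2\right) - 43\right) C{\left(t,-9 \right)} = \left(\left(-3 - 5\right) \left(-2\right) - 43\right) \frac{9}{5} = \left(\left(-8\right) \left(-2\right) - 43\right) \frac{9}{5} = \left(16 - 43\right) \frac{9}{5} = \left(-27\right) \frac{9}{5} = - \frac{243}{5}$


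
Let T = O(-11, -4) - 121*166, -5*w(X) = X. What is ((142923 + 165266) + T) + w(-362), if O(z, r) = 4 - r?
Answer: 1440917/5 ≈ 2.8818e+5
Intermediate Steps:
w(X) = -X/5
T = -20078 (T = (4 - 1*(-4)) - 121*166 = (4 + 4) - 20086 = 8 - 20086 = -20078)
((142923 + 165266) + T) + w(-362) = ((142923 + 165266) - 20078) - 1/5*(-362) = (308189 - 20078) + 362/5 = 288111 + 362/5 = 1440917/5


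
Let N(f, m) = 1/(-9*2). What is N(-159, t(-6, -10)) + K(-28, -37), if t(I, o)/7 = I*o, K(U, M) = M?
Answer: -667/18 ≈ -37.056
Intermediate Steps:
t(I, o) = 7*I*o (t(I, o) = 7*(I*o) = 7*I*o)
N(f, m) = -1/18 (N(f, m) = 1/(-18) = -1/18)
N(-159, t(-6, -10)) + K(-28, -37) = -1/18 - 37 = -667/18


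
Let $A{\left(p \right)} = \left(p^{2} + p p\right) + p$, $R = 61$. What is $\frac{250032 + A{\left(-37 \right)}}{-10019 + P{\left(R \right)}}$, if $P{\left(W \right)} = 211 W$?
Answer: $\frac{252733}{2852} \approx 88.616$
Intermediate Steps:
$A{\left(p \right)} = p + 2 p^{2}$ ($A{\left(p \right)} = \left(p^{2} + p^{2}\right) + p = 2 p^{2} + p = p + 2 p^{2}$)
$\frac{250032 + A{\left(-37 \right)}}{-10019 + P{\left(R \right)}} = \frac{250032 - 37 \left(1 + 2 \left(-37\right)\right)}{-10019 + 211 \cdot 61} = \frac{250032 - 37 \left(1 - 74\right)}{-10019 + 12871} = \frac{250032 - -2701}{2852} = \left(250032 + 2701\right) \frac{1}{2852} = 252733 \cdot \frac{1}{2852} = \frac{252733}{2852}$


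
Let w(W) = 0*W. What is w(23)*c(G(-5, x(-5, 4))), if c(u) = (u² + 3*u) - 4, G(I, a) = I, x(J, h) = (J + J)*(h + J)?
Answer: 0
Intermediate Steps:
x(J, h) = 2*J*(J + h) (x(J, h) = (2*J)*(J + h) = 2*J*(J + h))
w(W) = 0
c(u) = -4 + u² + 3*u
w(23)*c(G(-5, x(-5, 4))) = 0*(-4 + (-5)² + 3*(-5)) = 0*(-4 + 25 - 15) = 0*6 = 0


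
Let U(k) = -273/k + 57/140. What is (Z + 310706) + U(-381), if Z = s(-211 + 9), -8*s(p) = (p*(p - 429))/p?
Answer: 11051550113/35560 ≈ 3.1079e+5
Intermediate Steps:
s(p) = 429/8 - p/8 (s(p) = -p*(p - 429)/(8*p) = -p*(-429 + p)/(8*p) = -(-429 + p)/8 = 429/8 - p/8)
Z = 631/8 (Z = 429/8 - (-211 + 9)/8 = 429/8 - ⅛*(-202) = 429/8 + 101/4 = 631/8 ≈ 78.875)
U(k) = 57/140 - 273/k (U(k) = -273/k + 57*(1/140) = -273/k + 57/140 = 57/140 - 273/k)
(Z + 310706) + U(-381) = (631/8 + 310706) + (57/140 - 273/(-381)) = 2486279/8 + (57/140 - 273*(-1/381)) = 2486279/8 + (57/140 + 91/127) = 2486279/8 + 19979/17780 = 11051550113/35560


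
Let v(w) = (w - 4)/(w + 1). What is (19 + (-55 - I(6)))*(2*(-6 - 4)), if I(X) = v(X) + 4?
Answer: 5640/7 ≈ 805.71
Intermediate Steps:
v(w) = (-4 + w)/(1 + w)
I(X) = 4 + (-4 + X)/(1 + X) (I(X) = (-4 + X)/(1 + X) + 4 = 4 + (-4 + X)/(1 + X))
(19 + (-55 - I(6)))*(2*(-6 - 4)) = (19 + (-55 - 5*6/(1 + 6)))*(2*(-6 - 4)) = (19 + (-55 - 5*6/7))*(2*(-10)) = (19 + (-55 - 5*6/7))*(-20) = (19 + (-55 - 1*30/7))*(-20) = (19 + (-55 - 30/7))*(-20) = (19 - 415/7)*(-20) = -282/7*(-20) = 5640/7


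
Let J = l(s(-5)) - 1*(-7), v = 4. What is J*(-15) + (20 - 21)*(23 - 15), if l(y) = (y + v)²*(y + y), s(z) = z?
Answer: 37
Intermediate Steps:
l(y) = 2*y*(4 + y)² (l(y) = (y + 4)²*(y + y) = (4 + y)²*(2*y) = 2*y*(4 + y)²)
J = -3 (J = 2*(-5)*(4 - 5)² - 1*(-7) = 2*(-5)*(-1)² + 7 = 2*(-5)*1 + 7 = -10 + 7 = -3)
J*(-15) + (20 - 21)*(23 - 15) = -3*(-15) + (20 - 21)*(23 - 15) = 45 - 1*8 = 45 - 8 = 37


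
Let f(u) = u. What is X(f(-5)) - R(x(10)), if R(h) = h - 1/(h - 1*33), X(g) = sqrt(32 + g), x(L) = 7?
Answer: -183/26 + 3*sqrt(3) ≈ -1.8423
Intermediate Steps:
R(h) = h - 1/(-33 + h) (R(h) = h - 1/(h - 33) = h - 1/(-33 + h))
X(f(-5)) - R(x(10)) = sqrt(32 - 5) - (-1 + 7**2 - 33*7)/(-33 + 7) = sqrt(27) - (-1 + 49 - 231)/(-26) = 3*sqrt(3) - (-1)*(-183)/26 = 3*sqrt(3) - 1*183/26 = 3*sqrt(3) - 183/26 = -183/26 + 3*sqrt(3)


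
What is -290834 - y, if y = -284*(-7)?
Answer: -292822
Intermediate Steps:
y = 1988
-290834 - y = -290834 - 1*1988 = -290834 - 1988 = -292822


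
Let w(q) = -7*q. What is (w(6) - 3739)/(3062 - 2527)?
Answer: -3781/535 ≈ -7.0673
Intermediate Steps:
(w(6) - 3739)/(3062 - 2527) = (-7*6 - 3739)/(3062 - 2527) = (-42 - 3739)/535 = -3781*1/535 = -3781/535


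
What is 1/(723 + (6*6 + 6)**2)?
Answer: 1/2487 ≈ 0.00040209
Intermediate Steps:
1/(723 + (6*6 + 6)**2) = 1/(723 + (36 + 6)**2) = 1/(723 + 42**2) = 1/(723 + 1764) = 1/2487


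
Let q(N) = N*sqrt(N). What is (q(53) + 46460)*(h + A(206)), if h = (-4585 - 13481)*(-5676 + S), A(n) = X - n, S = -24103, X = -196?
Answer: 24994876577520 + 28513311636*sqrt(53) ≈ 2.5202e+13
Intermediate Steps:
A(n) = -196 - n
q(N) = N**(3/2)
h = 537987414 (h = (-4585 - 13481)*(-5676 - 24103) = -18066*(-29779) = 537987414)
(q(53) + 46460)*(h + A(206)) = (53**(3/2) + 46460)*(537987414 + (-196 - 1*206)) = (53*sqrt(53) + 46460)*(537987414 + (-196 - 206)) = (46460 + 53*sqrt(53))*(537987414 - 402) = (46460 + 53*sqrt(53))*537987012 = 24994876577520 + 28513311636*sqrt(53)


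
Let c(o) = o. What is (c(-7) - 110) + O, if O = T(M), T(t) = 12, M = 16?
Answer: -105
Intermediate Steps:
O = 12
(c(-7) - 110) + O = (-7 - 110) + 12 = -117 + 12 = -105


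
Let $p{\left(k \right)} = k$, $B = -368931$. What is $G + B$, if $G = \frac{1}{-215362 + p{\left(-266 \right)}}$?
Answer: $- \frac{79551853669}{215628} \approx -3.6893 \cdot 10^{5}$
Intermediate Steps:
$G = - \frac{1}{215628}$ ($G = \frac{1}{-215362 - 266} = \frac{1}{-215628} = - \frac{1}{215628} \approx -4.6376 \cdot 10^{-6}$)
$G + B = - \frac{1}{215628} - 368931 = - \frac{79551853669}{215628}$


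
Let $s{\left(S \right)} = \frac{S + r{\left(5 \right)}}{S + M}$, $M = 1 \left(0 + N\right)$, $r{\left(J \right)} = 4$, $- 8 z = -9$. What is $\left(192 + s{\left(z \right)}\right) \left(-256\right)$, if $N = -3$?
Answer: $- \frac{726784}{15} \approx -48452.0$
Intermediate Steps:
$z = \frac{9}{8}$ ($z = \left(- \frac{1}{8}\right) \left(-9\right) = \frac{9}{8} \approx 1.125$)
$M = -3$ ($M = 1 \left(0 - 3\right) = 1 \left(-3\right) = -3$)
$s{\left(S \right)} = \frac{4 + S}{-3 + S}$ ($s{\left(S \right)} = \frac{S + 4}{S - 3} = \frac{4 + S}{-3 + S}$)
$\left(192 + s{\left(z \right)}\right) \left(-256\right) = \left(192 + \frac{4 + \frac{9}{8}}{-3 + \frac{9}{8}}\right) \left(-256\right) = \left(192 + \frac{1}{- \frac{15}{8}} \cdot \frac{41}{8}\right) \left(-256\right) = \left(192 - \frac{41}{15}\right) \left(-256\right) = \frac{2839}{15} \left(-256\right) = - \frac{726784}{15}$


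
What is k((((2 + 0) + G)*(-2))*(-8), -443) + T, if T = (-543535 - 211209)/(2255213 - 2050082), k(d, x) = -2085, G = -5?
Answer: -428452879/205131 ≈ -2088.7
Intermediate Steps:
T = -754744/205131 ≈ -3.6793
k((((2 + 0) + G)*(-2))*(-8), -443) + T = -2085 - 754744/205131 = -428452879/205131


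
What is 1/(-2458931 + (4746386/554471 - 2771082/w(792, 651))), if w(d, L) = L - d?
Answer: -26060137/63567694117531 ≈ -4.0996e-7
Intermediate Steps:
1/(-2458931 + (4746386/554471 - 2771082/w(792, 651))) = 1/(-2458931 + (4746386/554471 - 2771082/(651 - 1*792))) = 1/(-2458931 + (4746386*(1/554471) - 2771082/(651 - 792))) = 1/(-2458931 + (4746386/554471 - 2771082/(-141))) = 1/(-2458931 + (4746386/554471 - 2771082*(-1/141))) = 1/(-2458931 + (4746386/554471 + 923694/47)) = 1/(-2458931 + 512384616016/26060137) = 1/(-63567694117531/26060137) = -26060137/63567694117531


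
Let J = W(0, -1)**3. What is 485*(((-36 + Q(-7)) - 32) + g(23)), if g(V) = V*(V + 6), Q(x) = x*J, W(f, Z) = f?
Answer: 290515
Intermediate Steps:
J = 0 (J = 0**3 = 0)
Q(x) = 0 (Q(x) = x*0 = 0)
g(V) = V*(6 + V)
485*(((-36 + Q(-7)) - 32) + g(23)) = 485*(((-36 + 0) - 32) + 23*(6 + 23)) = 485*((-36 - 32) + 23*29) = 485*(-68 + 667) = 485*599 = 290515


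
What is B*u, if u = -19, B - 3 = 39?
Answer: -798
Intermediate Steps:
B = 42 (B = 3 + 39 = 42)
B*u = 42*(-19) = -798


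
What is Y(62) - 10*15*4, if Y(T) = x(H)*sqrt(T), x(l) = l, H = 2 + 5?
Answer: -600 + 7*sqrt(62) ≈ -544.88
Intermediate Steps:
H = 7
Y(T) = 7*sqrt(T)
Y(62) - 10*15*4 = 7*sqrt(62) - 10*15*4 = 7*sqrt(62) - 150*4 = 7*sqrt(62) - 600 = -600 + 7*sqrt(62)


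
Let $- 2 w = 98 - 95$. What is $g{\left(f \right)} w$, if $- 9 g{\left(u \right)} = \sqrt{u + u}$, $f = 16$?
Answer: $\frac{2 \sqrt{2}}{3} \approx 0.94281$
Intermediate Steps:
$g{\left(u \right)} = - \frac{\sqrt{2} \sqrt{u}}{9}$ ($g{\left(u \right)} = - \frac{\sqrt{u + u}}{9} = - \frac{\sqrt{2 u}}{9} = - \frac{\sqrt{2} \sqrt{u}}{9}$)
$w = - \frac{3}{2}$ ($w = - \frac{98 - 95}{2} = \left(- \frac{1}{2}\right) 3 = - \frac{3}{2} \approx -1.5$)
$g{\left(f \right)} w = - \frac{\sqrt{2} \sqrt{16}}{9} \left(- \frac{3}{2}\right) = \left(- \frac{1}{9}\right) \sqrt{2} \cdot 4 \left(- \frac{3}{2}\right) = - \frac{4 \sqrt{2}}{9} \left(- \frac{3}{2}\right) = \frac{2 \sqrt{2}}{3}$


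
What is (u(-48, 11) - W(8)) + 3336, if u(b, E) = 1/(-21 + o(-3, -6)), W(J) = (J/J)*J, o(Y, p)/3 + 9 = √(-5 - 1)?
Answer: 1307896/393 - I*√6/786 ≈ 3328.0 - 0.0031164*I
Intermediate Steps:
o(Y, p) = -27 + 3*I*√6 (o(Y, p) = -27 + 3*√(-5 - 1) = -27 + 3*√(-6) = -27 + 3*(I*√6) = -27 + 3*I*√6)
W(J) = J (W(J) = 1*J = J)
u(b, E) = 1/(-48 + 3*I*√6) (u(b, E) = 1/(-21 + (-27 + 3*I*√6)) = 1/(-48 + 3*I*√6))
(u(-48, 11) - W(8)) + 3336 = ((-8/393 - I*√6/786) - 1*8) + 3336 = ((-8/393 - I*√6/786) - 8) + 3336 = (-3152/393 - I*√6/786) + 3336 = 1307896/393 - I*√6/786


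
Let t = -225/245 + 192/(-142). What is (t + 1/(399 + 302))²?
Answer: 30622057038400/5947643010841 ≈ 5.1486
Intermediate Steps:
t = -7899/3479 (t = -225*1/245 + 192*(-1/142) = -45/49 - 96/71 = -7899/3479 ≈ -2.2705)
(t + 1/(399 + 302))² = (-7899/3479 + 1/(399 + 302))² = (-7899/3479 + 1/701)² = (-5533720/2438779)² = 30622057038400/5947643010841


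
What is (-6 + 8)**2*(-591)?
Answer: -2364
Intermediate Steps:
(-6 + 8)**2*(-591) = 2**2*(-591) = 4*(-591) = -2364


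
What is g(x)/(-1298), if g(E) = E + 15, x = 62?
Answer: -7/118 ≈ -0.059322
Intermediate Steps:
g(E) = 15 + E
g(x)/(-1298) = (15 + 62)/(-1298) = 77*(-1/1298) = -7/118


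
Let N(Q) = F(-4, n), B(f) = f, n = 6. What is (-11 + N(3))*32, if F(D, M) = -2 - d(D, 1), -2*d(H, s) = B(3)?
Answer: -368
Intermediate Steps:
d(H, s) = -3/2 (d(H, s) = -½*3 = -3/2)
F(D, M) = -½ (F(D, M) = -2 - 1*(-3/2) = -2 + 3/2 = -½)
N(Q) = -½
(-11 + N(3))*32 = (-11 - ½)*32 = -23/2*32 = -368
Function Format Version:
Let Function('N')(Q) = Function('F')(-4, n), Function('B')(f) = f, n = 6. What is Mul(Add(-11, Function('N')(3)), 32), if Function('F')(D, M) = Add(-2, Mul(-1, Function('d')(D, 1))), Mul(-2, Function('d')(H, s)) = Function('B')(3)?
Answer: -368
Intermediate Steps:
Function('d')(H, s) = Rational(-3, 2) (Function('d')(H, s) = Mul(Rational(-1, 2), 3) = Rational(-3, 2))
Function('F')(D, M) = Rational(-1, 2) (Function('F')(D, M) = Add(-2, Mul(-1, Rational(-3, 2))) = Add(-2, Rational(3, 2)) = Rational(-1, 2))
Function('N')(Q) = Rational(-1, 2)
Mul(Add(-11, Function('N')(3)), 32) = Mul(Add(-11, Rational(-1, 2)), 32) = Mul(Rational(-23, 2), 32) = -368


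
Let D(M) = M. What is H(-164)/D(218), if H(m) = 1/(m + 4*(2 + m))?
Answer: -1/177016 ≈ -5.6492e-6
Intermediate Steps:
H(m) = 1/(8 + 5*m) (H(m) = 1/(m + (8 + 4*m)) = 1/(8 + 5*m))
H(-164)/D(218) = 1/((8 + 5*(-164))*218) = (1/218)/(8 - 820) = (1/218)/(-812) = -1/812*1/218 = -1/177016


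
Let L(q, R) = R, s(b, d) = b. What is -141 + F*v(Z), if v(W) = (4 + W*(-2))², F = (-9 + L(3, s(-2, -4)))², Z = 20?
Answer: 156675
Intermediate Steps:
F = 121 (F = (-9 - 2)² = (-11)² = 121)
v(W) = (4 - 2*W)²
-141 + F*v(Z) = -141 + 121*(4*(-2 + 20)²) = -141 + 121*(4*18²) = -141 + 121*(4*324) = -141 + 121*1296 = -141 + 156816 = 156675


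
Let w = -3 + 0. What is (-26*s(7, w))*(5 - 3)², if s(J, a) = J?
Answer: -728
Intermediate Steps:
w = -3
(-26*s(7, w))*(5 - 3)² = (-26*7)*(5 - 3)² = -182*2² = -182*4 = -728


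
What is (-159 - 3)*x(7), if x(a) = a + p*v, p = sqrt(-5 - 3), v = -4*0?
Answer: -1134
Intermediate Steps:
v = 0
p = 2*I*sqrt(2) (p = sqrt(-8) = 2*I*sqrt(2) ≈ 2.8284*I)
x(a) = a (x(a) = a + (2*I*sqrt(2))*0 = a + 0 = a)
(-159 - 3)*x(7) = (-159 - 3)*7 = -162*7 = -1134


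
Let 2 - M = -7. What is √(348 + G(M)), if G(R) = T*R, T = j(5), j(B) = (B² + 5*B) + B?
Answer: √843 ≈ 29.034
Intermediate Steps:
M = 9 (M = 2 - 1*(-7) = 2 + 7 = 9)
j(B) = B² + 6*B
T = 55 (T = 5*(6 + 5) = 5*11 = 55)
G(R) = 55*R
√(348 + G(M)) = √(348 + 55*9) = √(348 + 495) = √843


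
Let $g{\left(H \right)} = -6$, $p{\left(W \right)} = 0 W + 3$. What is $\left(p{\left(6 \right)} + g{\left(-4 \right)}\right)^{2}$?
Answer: $9$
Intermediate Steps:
$p{\left(W \right)} = 3$ ($p{\left(W \right)} = 0 + 3 = 3$)
$\left(p{\left(6 \right)} + g{\left(-4 \right)}\right)^{2} = \left(3 - 6\right)^{2} = \left(-3\right)^{2} = 9$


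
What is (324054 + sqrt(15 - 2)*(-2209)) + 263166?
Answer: 587220 - 2209*sqrt(13) ≈ 5.7926e+5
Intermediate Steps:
(324054 + sqrt(15 - 2)*(-2209)) + 263166 = (324054 + sqrt(13)*(-2209)) + 263166 = (324054 - 2209*sqrt(13)) + 263166 = 587220 - 2209*sqrt(13)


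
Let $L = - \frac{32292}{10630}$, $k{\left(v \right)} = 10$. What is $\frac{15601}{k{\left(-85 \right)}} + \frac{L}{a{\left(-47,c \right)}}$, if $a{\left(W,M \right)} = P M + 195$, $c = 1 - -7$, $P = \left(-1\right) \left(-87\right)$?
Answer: $\frac{547266283}{350790} \approx 1560.1$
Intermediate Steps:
$P = 87$
$L = - \frac{16146}{5315}$ ($L = \left(-32292\right) \frac{1}{10630} = - \frac{16146}{5315} \approx -3.0378$)
$c = 8$ ($c = 1 + 7 = 8$)
$a{\left(W,M \right)} = 195 + 87 M$ ($a{\left(W,M \right)} = 87 M + 195 = 195 + 87 M$)
$\frac{15601}{k{\left(-85 \right)}} + \frac{L}{a{\left(-47,c \right)}} = \frac{15601}{10} - \frac{16146}{5315 \left(195 + 87 \cdot 8\right)} = 15601 \cdot \frac{1}{10} - \frac{16146}{5315 \left(195 + 696\right)} = \frac{15601}{10} - \frac{16146}{5315 \cdot 891} = \frac{15601}{10} - \frac{598}{175395} = \frac{547266283}{350790}$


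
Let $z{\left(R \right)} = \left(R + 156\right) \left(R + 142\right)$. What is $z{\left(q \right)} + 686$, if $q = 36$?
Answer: $34862$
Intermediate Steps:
$z{\left(R \right)} = \left(142 + R\right) \left(156 + R\right)$ ($z{\left(R \right)} = \left(156 + R\right) \left(142 + R\right) = \left(142 + R\right) \left(156 + R\right)$)
$z{\left(q \right)} + 686 = \left(22152 + 36^{2} + 298 \cdot 36\right) + 686 = \left(22152 + 1296 + 10728\right) + 686 = 34176 + 686 = 34862$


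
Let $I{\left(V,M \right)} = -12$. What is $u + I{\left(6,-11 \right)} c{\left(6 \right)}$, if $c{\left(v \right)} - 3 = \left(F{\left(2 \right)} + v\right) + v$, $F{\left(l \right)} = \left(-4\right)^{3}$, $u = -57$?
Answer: $531$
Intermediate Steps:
$F{\left(l \right)} = -64$
$c{\left(v \right)} = -61 + 2 v$ ($c{\left(v \right)} = 3 + \left(\left(-64 + v\right) + v\right) = 3 + \left(-64 + 2 v\right) = -61 + 2 v$)
$u + I{\left(6,-11 \right)} c{\left(6 \right)} = -57 - 12 \left(-61 + 2 \cdot 6\right) = -57 - 12 \left(-61 + 12\right) = -57 - -588 = -57 + 588 = 531$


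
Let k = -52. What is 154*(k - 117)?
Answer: -26026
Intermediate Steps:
154*(k - 117) = 154*(-52 - 117) = 154*(-169) = -26026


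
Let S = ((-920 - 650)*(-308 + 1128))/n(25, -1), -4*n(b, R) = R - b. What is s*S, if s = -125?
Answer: 321850000/13 ≈ 2.4758e+7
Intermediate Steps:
n(b, R) = -R/4 + b/4 (n(b, R) = -(R - b)/4 = -R/4 + b/4)
S = -2574800/13 (S = ((-920 - 650)*(-308 + 1128))/(-¼*(-1) + (¼)*25) = (-1570*820)/(¼ + 25/4) = -1287400/13/2 = -1287400*2/13 = -2574800/13 ≈ -1.9806e+5)
s*S = -125*(-2574800/13) = 321850000/13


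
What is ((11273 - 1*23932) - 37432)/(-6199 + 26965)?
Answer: -16697/6922 ≈ -2.4122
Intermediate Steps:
((11273 - 1*23932) - 37432)/(-6199 + 26965) = ((11273 - 23932) - 37432)/20766 = (-12659 - 37432)*(1/20766) = -50091*1/20766 = -16697/6922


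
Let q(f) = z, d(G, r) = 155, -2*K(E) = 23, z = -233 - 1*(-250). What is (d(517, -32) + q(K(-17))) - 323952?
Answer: -323780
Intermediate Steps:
z = 17 (z = -233 + 250 = 17)
K(E) = -23/2 (K(E) = -1/2*23 = -23/2)
q(f) = 17
(d(517, -32) + q(K(-17))) - 323952 = (155 + 17) - 323952 = 172 - 323952 = -323780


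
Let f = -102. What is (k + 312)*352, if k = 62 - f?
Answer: 167552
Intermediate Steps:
k = 164 (k = 62 - 1*(-102) = 62 + 102 = 164)
(k + 312)*352 = (164 + 312)*352 = 476*352 = 167552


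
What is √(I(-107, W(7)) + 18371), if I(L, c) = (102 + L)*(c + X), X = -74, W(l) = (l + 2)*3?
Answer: √18606 ≈ 136.40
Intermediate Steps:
W(l) = 6 + 3*l (W(l) = (2 + l)*3 = 6 + 3*l)
I(L, c) = (-74 + c)*(102 + L) (I(L, c) = (102 + L)*(c - 74) = (102 + L)*(-74 + c) = (-74 + c)*(102 + L))
√(I(-107, W(7)) + 18371) = √((-7548 - 74*(-107) + 102*(6 + 3*7) - 107*(6 + 3*7)) + 18371) = √((-7548 + 7918 + 102*(6 + 21) - 107*(6 + 21)) + 18371) = √((-7548 + 7918 + 102*27 - 107*27) + 18371) = √((-7548 + 7918 + 2754 - 2889) + 18371) = √(235 + 18371) = √18606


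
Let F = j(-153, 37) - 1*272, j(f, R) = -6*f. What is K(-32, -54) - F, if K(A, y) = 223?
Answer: -423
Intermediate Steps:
F = 646 (F = -6*(-153) - 1*272 = 918 - 272 = 646)
K(-32, -54) - F = 223 - 1*646 = 223 - 646 = -423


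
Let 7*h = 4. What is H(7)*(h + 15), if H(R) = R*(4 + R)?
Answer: 1199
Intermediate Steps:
h = 4/7 (h = (1/7)*4 = 4/7 ≈ 0.57143)
H(7)*(h + 15) = (7*(4 + 7))*(4/7 + 15) = (7*11)*(109/7) = 77*(109/7) = 1199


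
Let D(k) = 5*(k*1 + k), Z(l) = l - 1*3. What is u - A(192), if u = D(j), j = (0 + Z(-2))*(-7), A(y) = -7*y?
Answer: 1694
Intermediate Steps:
Z(l) = -3 + l (Z(l) = l - 3 = -3 + l)
j = 35 (j = (0 + (-3 - 2))*(-7) = (0 - 5)*(-7) = -5*(-7) = 35)
D(k) = 10*k (D(k) = 5*(k + k) = 5*(2*k) = 10*k)
u = 350 (u = 10*35 = 350)
u - A(192) = 350 - (-7)*192 = 350 - 1*(-1344) = 350 + 1344 = 1694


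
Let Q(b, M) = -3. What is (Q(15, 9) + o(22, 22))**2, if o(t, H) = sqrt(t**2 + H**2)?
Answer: 977 - 132*sqrt(2) ≈ 790.32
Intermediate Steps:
o(t, H) = sqrt(H**2 + t**2)
(Q(15, 9) + o(22, 22))**2 = (-3 + sqrt(22**2 + 22**2))**2 = (-3 + sqrt(484 + 484))**2 = (-3 + sqrt(968))**2 = (-3 + 22*sqrt(2))**2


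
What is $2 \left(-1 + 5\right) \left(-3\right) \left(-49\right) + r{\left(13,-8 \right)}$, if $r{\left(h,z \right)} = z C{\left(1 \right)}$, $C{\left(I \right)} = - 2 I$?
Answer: $1192$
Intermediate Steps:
$r{\left(h,z \right)} = - 2 z$ ($r{\left(h,z \right)} = z \left(\left(-2\right) 1\right) = z \left(-2\right) = - 2 z$)
$2 \left(-1 + 5\right) \left(-3\right) \left(-49\right) + r{\left(13,-8 \right)} = 2 \left(-1 + 5\right) \left(-3\right) \left(-49\right) - -16 = 2 \cdot 4 \left(-3\right) \left(-49\right) + 16 = 8 \left(-3\right) \left(-49\right) + 16 = \left(-24\right) \left(-49\right) + 16 = 1176 + 16 = 1192$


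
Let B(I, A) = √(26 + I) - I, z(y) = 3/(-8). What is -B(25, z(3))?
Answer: 25 - √51 ≈ 17.859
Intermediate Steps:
z(y) = -3/8 (z(y) = 3*(-⅛) = -3/8)
-B(25, z(3)) = -(√(26 + 25) - 1*25) = -(√51 - 25) = -(-25 + √51) = 25 - √51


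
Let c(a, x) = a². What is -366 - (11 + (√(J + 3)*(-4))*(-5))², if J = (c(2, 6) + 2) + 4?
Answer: -5687 - 440*√13 ≈ -7273.4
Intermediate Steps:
J = 10 (J = (2² + 2) + 4 = (4 + 2) + 4 = 6 + 4 = 10)
-366 - (11 + (√(J + 3)*(-4))*(-5))² = -366 - (11 + (√(10 + 3)*(-4))*(-5))² = -366 - (11 + (√13*(-4))*(-5))² = -366 - (11 - 4*√13*(-5))² = -366 - (11 + 20*√13)²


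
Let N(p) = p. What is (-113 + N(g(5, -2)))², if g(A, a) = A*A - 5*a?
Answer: 6084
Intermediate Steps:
g(A, a) = A² - 5*a
(-113 + N(g(5, -2)))² = (-113 + (5² - 5*(-2)))² = (-113 + (25 + 10))² = (-113 + 35)² = (-78)² = 6084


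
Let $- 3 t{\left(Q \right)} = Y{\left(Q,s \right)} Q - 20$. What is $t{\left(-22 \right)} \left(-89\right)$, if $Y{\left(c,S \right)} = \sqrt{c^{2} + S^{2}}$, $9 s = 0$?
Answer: $-14952$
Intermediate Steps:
$s = 0$ ($s = \frac{1}{9} \cdot 0 = 0$)
$Y{\left(c,S \right)} = \sqrt{S^{2} + c^{2}}$
$t{\left(Q \right)} = \frac{20}{3} - \frac{Q \sqrt{Q^{2}}}{3}$ ($t{\left(Q \right)} = - \frac{\sqrt{0^{2} + Q^{2}} Q - 20}{3} = - \frac{\sqrt{0 + Q^{2}} Q - 20}{3} = - \frac{\sqrt{Q^{2}} Q - 20}{3} = - \frac{Q \sqrt{Q^{2}} - 20}{3} = - \frac{-20 + Q \sqrt{Q^{2}}}{3} = \frac{20}{3} - \frac{Q \sqrt{Q^{2}}}{3}$)
$t{\left(-22 \right)} \left(-89\right) = \left(\frac{20}{3} - - \frac{22 \sqrt{\left(-22\right)^{2}}}{3}\right) \left(-89\right) = \left(\frac{20}{3} - - \frac{22 \sqrt{484}}{3}\right) \left(-89\right) = \left(\frac{20}{3} - \left(- \frac{22}{3}\right) 22\right) \left(-89\right) = \left(\frac{20}{3} + \frac{484}{3}\right) \left(-89\right) = 168 \left(-89\right) = -14952$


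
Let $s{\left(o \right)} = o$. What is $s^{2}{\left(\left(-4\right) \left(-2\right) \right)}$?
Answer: $64$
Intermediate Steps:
$s^{2}{\left(\left(-4\right) \left(-2\right) \right)} = \left(\left(-4\right) \left(-2\right)\right)^{2} = 8^{2} = 64$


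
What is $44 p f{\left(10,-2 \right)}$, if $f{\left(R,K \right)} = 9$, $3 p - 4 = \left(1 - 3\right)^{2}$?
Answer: $1056$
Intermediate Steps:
$p = \frac{8}{3}$ ($p = \frac{4}{3} + \frac{\left(1 - 3\right)^{2}}{3} = \frac{4}{3} + \frac{\left(-2\right)^{2}}{3} = \frac{4}{3} + \frac{1}{3} \cdot 4 = \frac{4}{3} + \frac{4}{3} = \frac{8}{3} \approx 2.6667$)
$44 p f{\left(10,-2 \right)} = 44 \cdot \frac{8}{3} \cdot 9 = \frac{352}{3} \cdot 9 = 1056$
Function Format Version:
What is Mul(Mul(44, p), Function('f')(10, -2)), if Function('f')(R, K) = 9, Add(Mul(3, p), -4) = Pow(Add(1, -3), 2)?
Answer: 1056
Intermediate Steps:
p = Rational(8, 3) (p = Add(Rational(4, 3), Mul(Rational(1, 3), Pow(Add(1, -3), 2))) = Add(Rational(4, 3), Mul(Rational(1, 3), Pow(-2, 2))) = Add(Rational(4, 3), Mul(Rational(1, 3), 4)) = Add(Rational(4, 3), Rational(4, 3)) = Rational(8, 3) ≈ 2.6667)
Mul(Mul(44, p), Function('f')(10, -2)) = Mul(Mul(44, Rational(8, 3)), 9) = Mul(Rational(352, 3), 9) = 1056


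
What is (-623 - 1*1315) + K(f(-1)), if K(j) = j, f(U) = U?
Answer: -1939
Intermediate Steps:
(-623 - 1*1315) + K(f(-1)) = (-623 - 1*1315) - 1 = (-623 - 1315) - 1 = -1938 - 1 = -1939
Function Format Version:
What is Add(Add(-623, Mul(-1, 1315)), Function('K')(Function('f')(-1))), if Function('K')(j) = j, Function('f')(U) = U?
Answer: -1939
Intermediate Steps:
Add(Add(-623, Mul(-1, 1315)), Function('K')(Function('f')(-1))) = Add(Add(-623, Mul(-1, 1315)), -1) = Add(Add(-623, -1315), -1) = Add(-1938, -1) = -1939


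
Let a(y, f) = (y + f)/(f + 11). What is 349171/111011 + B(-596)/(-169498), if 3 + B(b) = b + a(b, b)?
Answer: 4951611785269/1572491907090 ≈ 3.1489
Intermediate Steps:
a(y, f) = (f + y)/(11 + f)
B(b) = -3 + b + 2*b/(11 + b) (B(b) = -3 + (b + (b + b)/(11 + b)) = -3 + (b + (2*b)/(11 + b)) = -3 + (b + 2*b/(11 + b)) = -3 + b + 2*b/(11 + b))
349171/111011 + B(-596)/(-169498) = 349171/111011 + ((-33 + (-596)² + 10*(-596))/(11 - 596))/(-169498) = 349171*(1/111011) + ((-33 + 355216 - 5960)/(-585))*(-1/169498) = 349171/111011 - 1/585*349223*(-1/169498) = 349171/111011 - 349223/585*(-1/169498) = 349171/111011 + 49889/14165190 = 4951611785269/1572491907090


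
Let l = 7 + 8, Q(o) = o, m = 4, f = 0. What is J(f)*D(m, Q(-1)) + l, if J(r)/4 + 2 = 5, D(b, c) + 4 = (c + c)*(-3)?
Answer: 39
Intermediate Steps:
D(b, c) = -4 - 6*c (D(b, c) = -4 + (c + c)*(-3) = -4 + (2*c)*(-3) = -4 - 6*c)
J(r) = 12 (J(r) = -8 + 4*5 = -8 + 20 = 12)
l = 15
J(f)*D(m, Q(-1)) + l = 12*(-4 - 6*(-1)) + 15 = 12*(-4 + 6) + 15 = 12*2 + 15 = 24 + 15 = 39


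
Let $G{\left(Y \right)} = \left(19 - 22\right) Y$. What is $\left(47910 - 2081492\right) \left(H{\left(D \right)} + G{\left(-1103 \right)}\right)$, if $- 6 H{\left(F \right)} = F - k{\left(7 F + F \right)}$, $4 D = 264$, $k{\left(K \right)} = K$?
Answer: $-6885708652$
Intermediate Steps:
$G{\left(Y \right)} = - 3 Y$
$D = 66$ ($D = \frac{1}{4} \cdot 264 = 66$)
$H{\left(F \right)} = \frac{7 F}{6}$ ($H{\left(F \right)} = - \frac{F - \left(7 F + F\right)}{6} = - \frac{F - 8 F}{6} = - \frac{\left(-7\right) F}{6} = \frac{7 F}{6}$)
$\left(47910 - 2081492\right) \left(H{\left(D \right)} + G{\left(-1103 \right)}\right) = \left(47910 - 2081492\right) \left(\frac{7}{6} \cdot 66 - -3309\right) = - 2033582 \left(77 + 3309\right) = \left(-2033582\right) 3386 = -6885708652$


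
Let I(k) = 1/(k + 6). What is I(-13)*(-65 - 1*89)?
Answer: 22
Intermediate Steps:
I(k) = 1/(6 + k)
I(-13)*(-65 - 1*89) = (-65 - 1*89)/(6 - 13) = (-65 - 89)/(-7) = -1/7*(-154) = 22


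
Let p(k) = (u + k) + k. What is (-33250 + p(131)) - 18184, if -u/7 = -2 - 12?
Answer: -51074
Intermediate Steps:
u = 98 (u = -7*(-2 - 12) = -7*(-14) = 98)
p(k) = 98 + 2*k (p(k) = (98 + k) + k = 98 + 2*k)
(-33250 + p(131)) - 18184 = (-33250 + (98 + 2*131)) - 18184 = (-33250 + (98 + 262)) - 18184 = (-33250 + 360) - 18184 = -32890 - 18184 = -51074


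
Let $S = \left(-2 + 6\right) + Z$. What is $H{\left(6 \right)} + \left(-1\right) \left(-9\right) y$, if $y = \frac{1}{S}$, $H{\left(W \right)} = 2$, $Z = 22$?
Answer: $\frac{61}{26} \approx 2.3462$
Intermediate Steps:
$S = 26$ ($S = \left(-2 + 6\right) + 22 = 4 + 22 = 26$)
$y = \frac{1}{26} \approx 0.038462$
$H{\left(6 \right)} + \left(-1\right) \left(-9\right) y = 2 + \left(-1\right) \left(-9\right) \frac{1}{26} = 2 + 9 \cdot \frac{1}{26} = 2 + \frac{9}{26} = \frac{61}{26}$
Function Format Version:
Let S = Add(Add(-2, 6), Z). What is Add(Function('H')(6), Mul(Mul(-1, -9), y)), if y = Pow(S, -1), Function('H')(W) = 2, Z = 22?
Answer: Rational(61, 26) ≈ 2.3462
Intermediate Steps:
S = 26 (S = Add(Add(-2, 6), 22) = Add(4, 22) = 26)
y = Rational(1, 26) (y = Pow(26, -1) = Rational(1, 26) ≈ 0.038462)
Add(Function('H')(6), Mul(Mul(-1, -9), y)) = Add(2, Mul(Mul(-1, -9), Rational(1, 26))) = Add(2, Mul(9, Rational(1, 26))) = Add(2, Rational(9, 26)) = Rational(61, 26)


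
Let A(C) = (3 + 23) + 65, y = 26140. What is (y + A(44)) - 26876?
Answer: -645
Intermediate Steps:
A(C) = 91 (A(C) = 26 + 65 = 91)
(y + A(44)) - 26876 = (26140 + 91) - 26876 = 26231 - 26876 = -645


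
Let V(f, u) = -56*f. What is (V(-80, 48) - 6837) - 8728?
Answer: -11085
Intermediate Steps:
(V(-80, 48) - 6837) - 8728 = (-56*(-80) - 6837) - 8728 = (4480 - 6837) - 8728 = -2357 - 8728 = -11085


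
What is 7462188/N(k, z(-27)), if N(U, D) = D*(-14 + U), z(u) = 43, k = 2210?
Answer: 207283/2623 ≈ 79.025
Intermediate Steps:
7462188/N(k, z(-27)) = 7462188/((43*(-14 + 2210))) = 7462188/((43*2196)) = 7462188/94428 = 7462188*(1/94428) = 207283/2623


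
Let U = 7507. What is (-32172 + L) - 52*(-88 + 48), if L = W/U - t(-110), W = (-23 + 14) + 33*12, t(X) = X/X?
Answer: -225907764/7507 ≈ -30093.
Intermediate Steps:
t(X) = 1
W = 387 (W = -9 + 396 = 387)
L = -7120/7507 (L = 387/7507 - 1*1 = 387*(1/7507) - 1 = 387/7507 - 1 = -7120/7507 ≈ -0.94845)
(-32172 + L) - 52*(-88 + 48) = (-32172 - 7120/7507) - 52*(-88 + 48) = -241522324/7507 - 52*(-40) = -241522324/7507 + 2080 = -225907764/7507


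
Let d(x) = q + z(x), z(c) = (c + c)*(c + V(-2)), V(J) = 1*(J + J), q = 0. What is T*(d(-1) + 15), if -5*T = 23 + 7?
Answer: -150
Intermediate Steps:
V(J) = 2*J (V(J) = 1*(2*J) = 2*J)
z(c) = 2*c*(-4 + c) (z(c) = (c + c)*(c + 2*(-2)) = (2*c)*(c - 4) = (2*c)*(-4 + c) = 2*c*(-4 + c))
T = -6 (T = -(23 + 7)/5 = -1/5*30 = -6)
d(x) = 2*x*(-4 + x) (d(x) = 0 + 2*x*(-4 + x) = 2*x*(-4 + x))
T*(d(-1) + 15) = -6*(2*(-1)*(-4 - 1) + 15) = -6*(2*(-1)*(-5) + 15) = -6*(10 + 15) = -6*25 = -150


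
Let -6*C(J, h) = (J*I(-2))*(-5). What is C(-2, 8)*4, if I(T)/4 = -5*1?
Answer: 400/3 ≈ 133.33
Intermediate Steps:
I(T) = -20 (I(T) = 4*(-5*1) = 4*(-5) = -20)
C(J, h) = -50*J/3 (C(J, h) = -J*(-20)*(-5)/6 = -(-20*J)*(-5)/6 = -50*J/3)
C(-2, 8)*4 = -50/3*(-2)*4 = (100/3)*4 = 400/3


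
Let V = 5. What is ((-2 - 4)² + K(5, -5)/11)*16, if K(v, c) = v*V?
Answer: 6736/11 ≈ 612.36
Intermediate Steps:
K(v, c) = 5*v (K(v, c) = v*5 = 5*v)
((-2 - 4)² + K(5, -5)/11)*16 = ((-2 - 4)² + (5*5)/11)*16 = ((-6)² + 25*(1/11))*16 = (36 + 25/11)*16 = (421/11)*16 = 6736/11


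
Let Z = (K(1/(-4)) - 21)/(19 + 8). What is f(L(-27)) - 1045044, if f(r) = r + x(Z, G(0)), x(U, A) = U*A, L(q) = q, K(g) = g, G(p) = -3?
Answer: -37622471/36 ≈ -1.0451e+6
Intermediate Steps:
Z = -85/108 (Z = (1/(-4) - 21)/(19 + 8) = (-1/4 - 21)/27 = -85/4*1/27 = -85/108 ≈ -0.78704)
x(U, A) = A*U
f(r) = 85/36 + r (f(r) = r - 3*(-85/108) = r + 85/36 = 85/36 + r)
f(L(-27)) - 1045044 = (85/36 - 27) - 1045044 = -887/36 - 1045044 = -37622471/36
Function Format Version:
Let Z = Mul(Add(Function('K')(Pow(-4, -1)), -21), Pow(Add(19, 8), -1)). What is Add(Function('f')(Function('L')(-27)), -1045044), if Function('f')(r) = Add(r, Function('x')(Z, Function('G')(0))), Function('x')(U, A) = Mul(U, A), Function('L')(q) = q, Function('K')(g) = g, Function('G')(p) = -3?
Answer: Rational(-37622471, 36) ≈ -1.0451e+6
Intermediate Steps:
Z = Rational(-85, 108) (Z = Mul(Add(Pow(-4, -1), -21), Pow(Add(19, 8), -1)) = Mul(Add(Rational(-1, 4), -21), Pow(27, -1)) = Mul(Rational(-85, 4), Rational(1, 27)) = Rational(-85, 108) ≈ -0.78704)
Function('x')(U, A) = Mul(A, U)
Function('f')(r) = Add(Rational(85, 36), r) (Function('f')(r) = Add(r, Mul(-3, Rational(-85, 108))) = Add(r, Rational(85, 36)) = Add(Rational(85, 36), r))
Add(Function('f')(Function('L')(-27)), -1045044) = Add(Add(Rational(85, 36), -27), -1045044) = Add(Rational(-887, 36), -1045044) = Rational(-37622471, 36)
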